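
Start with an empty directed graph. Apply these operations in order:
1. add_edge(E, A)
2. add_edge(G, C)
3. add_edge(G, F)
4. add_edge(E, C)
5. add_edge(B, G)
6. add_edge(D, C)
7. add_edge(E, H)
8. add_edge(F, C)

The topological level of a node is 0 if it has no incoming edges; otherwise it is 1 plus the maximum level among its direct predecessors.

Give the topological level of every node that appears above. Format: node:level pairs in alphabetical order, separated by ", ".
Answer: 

Op 1: add_edge(E, A). Edges now: 1
Op 2: add_edge(G, C). Edges now: 2
Op 3: add_edge(G, F). Edges now: 3
Op 4: add_edge(E, C). Edges now: 4
Op 5: add_edge(B, G). Edges now: 5
Op 6: add_edge(D, C). Edges now: 6
Op 7: add_edge(E, H). Edges now: 7
Op 8: add_edge(F, C). Edges now: 8
Compute levels (Kahn BFS):
  sources (in-degree 0): B, D, E
  process B: level=0
    B->G: in-degree(G)=0, level(G)=1, enqueue
  process D: level=0
    D->C: in-degree(C)=3, level(C)>=1
  process E: level=0
    E->A: in-degree(A)=0, level(A)=1, enqueue
    E->C: in-degree(C)=2, level(C)>=1
    E->H: in-degree(H)=0, level(H)=1, enqueue
  process G: level=1
    G->C: in-degree(C)=1, level(C)>=2
    G->F: in-degree(F)=0, level(F)=2, enqueue
  process A: level=1
  process H: level=1
  process F: level=2
    F->C: in-degree(C)=0, level(C)=3, enqueue
  process C: level=3
All levels: A:1, B:0, C:3, D:0, E:0, F:2, G:1, H:1

Answer: A:1, B:0, C:3, D:0, E:0, F:2, G:1, H:1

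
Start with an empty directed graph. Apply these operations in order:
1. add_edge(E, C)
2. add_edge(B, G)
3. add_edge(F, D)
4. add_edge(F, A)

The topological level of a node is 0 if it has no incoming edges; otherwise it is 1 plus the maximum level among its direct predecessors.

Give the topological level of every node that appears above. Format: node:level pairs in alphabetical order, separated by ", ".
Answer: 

Answer: A:1, B:0, C:1, D:1, E:0, F:0, G:1

Derivation:
Op 1: add_edge(E, C). Edges now: 1
Op 2: add_edge(B, G). Edges now: 2
Op 3: add_edge(F, D). Edges now: 3
Op 4: add_edge(F, A). Edges now: 4
Compute levels (Kahn BFS):
  sources (in-degree 0): B, E, F
  process B: level=0
    B->G: in-degree(G)=0, level(G)=1, enqueue
  process E: level=0
    E->C: in-degree(C)=0, level(C)=1, enqueue
  process F: level=0
    F->A: in-degree(A)=0, level(A)=1, enqueue
    F->D: in-degree(D)=0, level(D)=1, enqueue
  process G: level=1
  process C: level=1
  process A: level=1
  process D: level=1
All levels: A:1, B:0, C:1, D:1, E:0, F:0, G:1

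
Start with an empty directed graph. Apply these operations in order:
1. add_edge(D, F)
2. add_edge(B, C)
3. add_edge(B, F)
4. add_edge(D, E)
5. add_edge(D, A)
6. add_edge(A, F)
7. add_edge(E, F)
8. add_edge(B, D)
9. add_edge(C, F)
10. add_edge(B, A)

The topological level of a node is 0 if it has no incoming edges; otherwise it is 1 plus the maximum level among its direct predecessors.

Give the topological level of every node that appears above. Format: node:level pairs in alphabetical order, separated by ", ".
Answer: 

Answer: A:2, B:0, C:1, D:1, E:2, F:3

Derivation:
Op 1: add_edge(D, F). Edges now: 1
Op 2: add_edge(B, C). Edges now: 2
Op 3: add_edge(B, F). Edges now: 3
Op 4: add_edge(D, E). Edges now: 4
Op 5: add_edge(D, A). Edges now: 5
Op 6: add_edge(A, F). Edges now: 6
Op 7: add_edge(E, F). Edges now: 7
Op 8: add_edge(B, D). Edges now: 8
Op 9: add_edge(C, F). Edges now: 9
Op 10: add_edge(B, A). Edges now: 10
Compute levels (Kahn BFS):
  sources (in-degree 0): B
  process B: level=0
    B->A: in-degree(A)=1, level(A)>=1
    B->C: in-degree(C)=0, level(C)=1, enqueue
    B->D: in-degree(D)=0, level(D)=1, enqueue
    B->F: in-degree(F)=4, level(F)>=1
  process C: level=1
    C->F: in-degree(F)=3, level(F)>=2
  process D: level=1
    D->A: in-degree(A)=0, level(A)=2, enqueue
    D->E: in-degree(E)=0, level(E)=2, enqueue
    D->F: in-degree(F)=2, level(F)>=2
  process A: level=2
    A->F: in-degree(F)=1, level(F)>=3
  process E: level=2
    E->F: in-degree(F)=0, level(F)=3, enqueue
  process F: level=3
All levels: A:2, B:0, C:1, D:1, E:2, F:3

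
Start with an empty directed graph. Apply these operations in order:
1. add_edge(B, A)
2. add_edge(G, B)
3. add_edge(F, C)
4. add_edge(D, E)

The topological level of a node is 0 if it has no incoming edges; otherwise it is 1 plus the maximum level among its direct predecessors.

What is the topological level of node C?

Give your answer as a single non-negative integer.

Answer: 1

Derivation:
Op 1: add_edge(B, A). Edges now: 1
Op 2: add_edge(G, B). Edges now: 2
Op 3: add_edge(F, C). Edges now: 3
Op 4: add_edge(D, E). Edges now: 4
Compute levels (Kahn BFS):
  sources (in-degree 0): D, F, G
  process D: level=0
    D->E: in-degree(E)=0, level(E)=1, enqueue
  process F: level=0
    F->C: in-degree(C)=0, level(C)=1, enqueue
  process G: level=0
    G->B: in-degree(B)=0, level(B)=1, enqueue
  process E: level=1
  process C: level=1
  process B: level=1
    B->A: in-degree(A)=0, level(A)=2, enqueue
  process A: level=2
All levels: A:2, B:1, C:1, D:0, E:1, F:0, G:0
level(C) = 1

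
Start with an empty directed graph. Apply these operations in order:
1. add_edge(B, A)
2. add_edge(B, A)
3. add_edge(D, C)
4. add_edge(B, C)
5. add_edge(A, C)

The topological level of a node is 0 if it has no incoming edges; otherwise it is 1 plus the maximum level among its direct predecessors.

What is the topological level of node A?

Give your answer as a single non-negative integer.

Answer: 1

Derivation:
Op 1: add_edge(B, A). Edges now: 1
Op 2: add_edge(B, A) (duplicate, no change). Edges now: 1
Op 3: add_edge(D, C). Edges now: 2
Op 4: add_edge(B, C). Edges now: 3
Op 5: add_edge(A, C). Edges now: 4
Compute levels (Kahn BFS):
  sources (in-degree 0): B, D
  process B: level=0
    B->A: in-degree(A)=0, level(A)=1, enqueue
    B->C: in-degree(C)=2, level(C)>=1
  process D: level=0
    D->C: in-degree(C)=1, level(C)>=1
  process A: level=1
    A->C: in-degree(C)=0, level(C)=2, enqueue
  process C: level=2
All levels: A:1, B:0, C:2, D:0
level(A) = 1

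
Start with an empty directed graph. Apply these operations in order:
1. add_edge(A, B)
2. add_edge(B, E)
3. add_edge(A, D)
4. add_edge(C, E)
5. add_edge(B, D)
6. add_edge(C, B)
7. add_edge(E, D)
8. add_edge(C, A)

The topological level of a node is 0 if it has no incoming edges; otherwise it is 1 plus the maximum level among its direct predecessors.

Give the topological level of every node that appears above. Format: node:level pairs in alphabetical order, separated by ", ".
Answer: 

Answer: A:1, B:2, C:0, D:4, E:3

Derivation:
Op 1: add_edge(A, B). Edges now: 1
Op 2: add_edge(B, E). Edges now: 2
Op 3: add_edge(A, D). Edges now: 3
Op 4: add_edge(C, E). Edges now: 4
Op 5: add_edge(B, D). Edges now: 5
Op 6: add_edge(C, B). Edges now: 6
Op 7: add_edge(E, D). Edges now: 7
Op 8: add_edge(C, A). Edges now: 8
Compute levels (Kahn BFS):
  sources (in-degree 0): C
  process C: level=0
    C->A: in-degree(A)=0, level(A)=1, enqueue
    C->B: in-degree(B)=1, level(B)>=1
    C->E: in-degree(E)=1, level(E)>=1
  process A: level=1
    A->B: in-degree(B)=0, level(B)=2, enqueue
    A->D: in-degree(D)=2, level(D)>=2
  process B: level=2
    B->D: in-degree(D)=1, level(D)>=3
    B->E: in-degree(E)=0, level(E)=3, enqueue
  process E: level=3
    E->D: in-degree(D)=0, level(D)=4, enqueue
  process D: level=4
All levels: A:1, B:2, C:0, D:4, E:3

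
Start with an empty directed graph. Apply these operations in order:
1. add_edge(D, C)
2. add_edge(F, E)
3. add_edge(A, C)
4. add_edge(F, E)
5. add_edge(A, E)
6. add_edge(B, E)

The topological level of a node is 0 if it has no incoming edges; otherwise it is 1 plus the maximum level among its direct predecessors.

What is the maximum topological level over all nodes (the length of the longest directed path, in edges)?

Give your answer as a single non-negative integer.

Answer: 1

Derivation:
Op 1: add_edge(D, C). Edges now: 1
Op 2: add_edge(F, E). Edges now: 2
Op 3: add_edge(A, C). Edges now: 3
Op 4: add_edge(F, E) (duplicate, no change). Edges now: 3
Op 5: add_edge(A, E). Edges now: 4
Op 6: add_edge(B, E). Edges now: 5
Compute levels (Kahn BFS):
  sources (in-degree 0): A, B, D, F
  process A: level=0
    A->C: in-degree(C)=1, level(C)>=1
    A->E: in-degree(E)=2, level(E)>=1
  process B: level=0
    B->E: in-degree(E)=1, level(E)>=1
  process D: level=0
    D->C: in-degree(C)=0, level(C)=1, enqueue
  process F: level=0
    F->E: in-degree(E)=0, level(E)=1, enqueue
  process C: level=1
  process E: level=1
All levels: A:0, B:0, C:1, D:0, E:1, F:0
max level = 1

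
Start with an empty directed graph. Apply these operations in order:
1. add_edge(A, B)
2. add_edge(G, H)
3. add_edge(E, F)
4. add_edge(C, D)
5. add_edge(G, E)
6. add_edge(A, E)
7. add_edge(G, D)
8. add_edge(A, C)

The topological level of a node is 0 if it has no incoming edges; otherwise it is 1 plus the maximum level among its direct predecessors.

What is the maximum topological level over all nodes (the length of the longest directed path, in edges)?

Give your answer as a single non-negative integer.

Answer: 2

Derivation:
Op 1: add_edge(A, B). Edges now: 1
Op 2: add_edge(G, H). Edges now: 2
Op 3: add_edge(E, F). Edges now: 3
Op 4: add_edge(C, D). Edges now: 4
Op 5: add_edge(G, E). Edges now: 5
Op 6: add_edge(A, E). Edges now: 6
Op 7: add_edge(G, D). Edges now: 7
Op 8: add_edge(A, C). Edges now: 8
Compute levels (Kahn BFS):
  sources (in-degree 0): A, G
  process A: level=0
    A->B: in-degree(B)=0, level(B)=1, enqueue
    A->C: in-degree(C)=0, level(C)=1, enqueue
    A->E: in-degree(E)=1, level(E)>=1
  process G: level=0
    G->D: in-degree(D)=1, level(D)>=1
    G->E: in-degree(E)=0, level(E)=1, enqueue
    G->H: in-degree(H)=0, level(H)=1, enqueue
  process B: level=1
  process C: level=1
    C->D: in-degree(D)=0, level(D)=2, enqueue
  process E: level=1
    E->F: in-degree(F)=0, level(F)=2, enqueue
  process H: level=1
  process D: level=2
  process F: level=2
All levels: A:0, B:1, C:1, D:2, E:1, F:2, G:0, H:1
max level = 2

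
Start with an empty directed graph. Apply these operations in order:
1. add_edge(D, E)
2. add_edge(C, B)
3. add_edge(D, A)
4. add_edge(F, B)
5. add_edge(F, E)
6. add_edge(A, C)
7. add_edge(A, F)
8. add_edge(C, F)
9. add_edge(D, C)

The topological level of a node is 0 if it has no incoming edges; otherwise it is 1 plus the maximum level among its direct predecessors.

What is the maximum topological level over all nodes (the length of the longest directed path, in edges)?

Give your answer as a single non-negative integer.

Answer: 4

Derivation:
Op 1: add_edge(D, E). Edges now: 1
Op 2: add_edge(C, B). Edges now: 2
Op 3: add_edge(D, A). Edges now: 3
Op 4: add_edge(F, B). Edges now: 4
Op 5: add_edge(F, E). Edges now: 5
Op 6: add_edge(A, C). Edges now: 6
Op 7: add_edge(A, F). Edges now: 7
Op 8: add_edge(C, F). Edges now: 8
Op 9: add_edge(D, C). Edges now: 9
Compute levels (Kahn BFS):
  sources (in-degree 0): D
  process D: level=0
    D->A: in-degree(A)=0, level(A)=1, enqueue
    D->C: in-degree(C)=1, level(C)>=1
    D->E: in-degree(E)=1, level(E)>=1
  process A: level=1
    A->C: in-degree(C)=0, level(C)=2, enqueue
    A->F: in-degree(F)=1, level(F)>=2
  process C: level=2
    C->B: in-degree(B)=1, level(B)>=3
    C->F: in-degree(F)=0, level(F)=3, enqueue
  process F: level=3
    F->B: in-degree(B)=0, level(B)=4, enqueue
    F->E: in-degree(E)=0, level(E)=4, enqueue
  process B: level=4
  process E: level=4
All levels: A:1, B:4, C:2, D:0, E:4, F:3
max level = 4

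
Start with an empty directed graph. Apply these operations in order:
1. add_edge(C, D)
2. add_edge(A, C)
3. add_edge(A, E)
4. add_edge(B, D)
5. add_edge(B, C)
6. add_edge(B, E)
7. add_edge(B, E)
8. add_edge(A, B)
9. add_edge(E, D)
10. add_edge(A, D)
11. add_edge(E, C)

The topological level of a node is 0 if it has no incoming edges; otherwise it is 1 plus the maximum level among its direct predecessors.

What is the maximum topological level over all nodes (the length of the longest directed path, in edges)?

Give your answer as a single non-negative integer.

Answer: 4

Derivation:
Op 1: add_edge(C, D). Edges now: 1
Op 2: add_edge(A, C). Edges now: 2
Op 3: add_edge(A, E). Edges now: 3
Op 4: add_edge(B, D). Edges now: 4
Op 5: add_edge(B, C). Edges now: 5
Op 6: add_edge(B, E). Edges now: 6
Op 7: add_edge(B, E) (duplicate, no change). Edges now: 6
Op 8: add_edge(A, B). Edges now: 7
Op 9: add_edge(E, D). Edges now: 8
Op 10: add_edge(A, D). Edges now: 9
Op 11: add_edge(E, C). Edges now: 10
Compute levels (Kahn BFS):
  sources (in-degree 0): A
  process A: level=0
    A->B: in-degree(B)=0, level(B)=1, enqueue
    A->C: in-degree(C)=2, level(C)>=1
    A->D: in-degree(D)=3, level(D)>=1
    A->E: in-degree(E)=1, level(E)>=1
  process B: level=1
    B->C: in-degree(C)=1, level(C)>=2
    B->D: in-degree(D)=2, level(D)>=2
    B->E: in-degree(E)=0, level(E)=2, enqueue
  process E: level=2
    E->C: in-degree(C)=0, level(C)=3, enqueue
    E->D: in-degree(D)=1, level(D)>=3
  process C: level=3
    C->D: in-degree(D)=0, level(D)=4, enqueue
  process D: level=4
All levels: A:0, B:1, C:3, D:4, E:2
max level = 4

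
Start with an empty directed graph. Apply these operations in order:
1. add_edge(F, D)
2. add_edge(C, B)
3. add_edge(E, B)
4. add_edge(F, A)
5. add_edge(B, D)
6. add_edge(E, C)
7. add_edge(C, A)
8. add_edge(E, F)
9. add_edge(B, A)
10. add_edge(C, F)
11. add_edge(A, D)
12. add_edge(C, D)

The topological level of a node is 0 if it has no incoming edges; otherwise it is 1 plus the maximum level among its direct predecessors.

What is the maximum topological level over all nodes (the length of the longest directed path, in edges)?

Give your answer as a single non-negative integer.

Answer: 4

Derivation:
Op 1: add_edge(F, D). Edges now: 1
Op 2: add_edge(C, B). Edges now: 2
Op 3: add_edge(E, B). Edges now: 3
Op 4: add_edge(F, A). Edges now: 4
Op 5: add_edge(B, D). Edges now: 5
Op 6: add_edge(E, C). Edges now: 6
Op 7: add_edge(C, A). Edges now: 7
Op 8: add_edge(E, F). Edges now: 8
Op 9: add_edge(B, A). Edges now: 9
Op 10: add_edge(C, F). Edges now: 10
Op 11: add_edge(A, D). Edges now: 11
Op 12: add_edge(C, D). Edges now: 12
Compute levels (Kahn BFS):
  sources (in-degree 0): E
  process E: level=0
    E->B: in-degree(B)=1, level(B)>=1
    E->C: in-degree(C)=0, level(C)=1, enqueue
    E->F: in-degree(F)=1, level(F)>=1
  process C: level=1
    C->A: in-degree(A)=2, level(A)>=2
    C->B: in-degree(B)=0, level(B)=2, enqueue
    C->D: in-degree(D)=3, level(D)>=2
    C->F: in-degree(F)=0, level(F)=2, enqueue
  process B: level=2
    B->A: in-degree(A)=1, level(A)>=3
    B->D: in-degree(D)=2, level(D)>=3
  process F: level=2
    F->A: in-degree(A)=0, level(A)=3, enqueue
    F->D: in-degree(D)=1, level(D)>=3
  process A: level=3
    A->D: in-degree(D)=0, level(D)=4, enqueue
  process D: level=4
All levels: A:3, B:2, C:1, D:4, E:0, F:2
max level = 4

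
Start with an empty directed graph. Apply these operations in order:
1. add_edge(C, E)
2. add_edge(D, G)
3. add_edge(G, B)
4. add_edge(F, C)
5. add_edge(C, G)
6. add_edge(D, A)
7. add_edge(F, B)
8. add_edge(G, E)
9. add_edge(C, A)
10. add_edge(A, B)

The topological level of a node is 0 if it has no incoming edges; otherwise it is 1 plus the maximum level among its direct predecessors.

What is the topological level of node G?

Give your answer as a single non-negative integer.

Answer: 2

Derivation:
Op 1: add_edge(C, E). Edges now: 1
Op 2: add_edge(D, G). Edges now: 2
Op 3: add_edge(G, B). Edges now: 3
Op 4: add_edge(F, C). Edges now: 4
Op 5: add_edge(C, G). Edges now: 5
Op 6: add_edge(D, A). Edges now: 6
Op 7: add_edge(F, B). Edges now: 7
Op 8: add_edge(G, E). Edges now: 8
Op 9: add_edge(C, A). Edges now: 9
Op 10: add_edge(A, B). Edges now: 10
Compute levels (Kahn BFS):
  sources (in-degree 0): D, F
  process D: level=0
    D->A: in-degree(A)=1, level(A)>=1
    D->G: in-degree(G)=1, level(G)>=1
  process F: level=0
    F->B: in-degree(B)=2, level(B)>=1
    F->C: in-degree(C)=0, level(C)=1, enqueue
  process C: level=1
    C->A: in-degree(A)=0, level(A)=2, enqueue
    C->E: in-degree(E)=1, level(E)>=2
    C->G: in-degree(G)=0, level(G)=2, enqueue
  process A: level=2
    A->B: in-degree(B)=1, level(B)>=3
  process G: level=2
    G->B: in-degree(B)=0, level(B)=3, enqueue
    G->E: in-degree(E)=0, level(E)=3, enqueue
  process B: level=3
  process E: level=3
All levels: A:2, B:3, C:1, D:0, E:3, F:0, G:2
level(G) = 2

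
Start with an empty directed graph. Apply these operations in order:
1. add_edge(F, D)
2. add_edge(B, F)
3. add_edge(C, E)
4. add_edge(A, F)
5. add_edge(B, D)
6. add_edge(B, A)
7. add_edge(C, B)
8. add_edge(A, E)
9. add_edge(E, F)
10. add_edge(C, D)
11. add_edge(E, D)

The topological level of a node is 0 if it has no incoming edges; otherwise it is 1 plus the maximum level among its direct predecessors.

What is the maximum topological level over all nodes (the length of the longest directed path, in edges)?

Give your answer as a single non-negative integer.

Op 1: add_edge(F, D). Edges now: 1
Op 2: add_edge(B, F). Edges now: 2
Op 3: add_edge(C, E). Edges now: 3
Op 4: add_edge(A, F). Edges now: 4
Op 5: add_edge(B, D). Edges now: 5
Op 6: add_edge(B, A). Edges now: 6
Op 7: add_edge(C, B). Edges now: 7
Op 8: add_edge(A, E). Edges now: 8
Op 9: add_edge(E, F). Edges now: 9
Op 10: add_edge(C, D). Edges now: 10
Op 11: add_edge(E, D). Edges now: 11
Compute levels (Kahn BFS):
  sources (in-degree 0): C
  process C: level=0
    C->B: in-degree(B)=0, level(B)=1, enqueue
    C->D: in-degree(D)=3, level(D)>=1
    C->E: in-degree(E)=1, level(E)>=1
  process B: level=1
    B->A: in-degree(A)=0, level(A)=2, enqueue
    B->D: in-degree(D)=2, level(D)>=2
    B->F: in-degree(F)=2, level(F)>=2
  process A: level=2
    A->E: in-degree(E)=0, level(E)=3, enqueue
    A->F: in-degree(F)=1, level(F)>=3
  process E: level=3
    E->D: in-degree(D)=1, level(D)>=4
    E->F: in-degree(F)=0, level(F)=4, enqueue
  process F: level=4
    F->D: in-degree(D)=0, level(D)=5, enqueue
  process D: level=5
All levels: A:2, B:1, C:0, D:5, E:3, F:4
max level = 5

Answer: 5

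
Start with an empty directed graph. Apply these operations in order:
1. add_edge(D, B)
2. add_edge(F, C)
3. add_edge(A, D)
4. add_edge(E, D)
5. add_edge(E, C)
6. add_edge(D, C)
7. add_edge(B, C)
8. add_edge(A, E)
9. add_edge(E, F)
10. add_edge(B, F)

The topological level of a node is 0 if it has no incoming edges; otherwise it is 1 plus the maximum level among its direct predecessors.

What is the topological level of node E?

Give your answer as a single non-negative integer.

Answer: 1

Derivation:
Op 1: add_edge(D, B). Edges now: 1
Op 2: add_edge(F, C). Edges now: 2
Op 3: add_edge(A, D). Edges now: 3
Op 4: add_edge(E, D). Edges now: 4
Op 5: add_edge(E, C). Edges now: 5
Op 6: add_edge(D, C). Edges now: 6
Op 7: add_edge(B, C). Edges now: 7
Op 8: add_edge(A, E). Edges now: 8
Op 9: add_edge(E, F). Edges now: 9
Op 10: add_edge(B, F). Edges now: 10
Compute levels (Kahn BFS):
  sources (in-degree 0): A
  process A: level=0
    A->D: in-degree(D)=1, level(D)>=1
    A->E: in-degree(E)=0, level(E)=1, enqueue
  process E: level=1
    E->C: in-degree(C)=3, level(C)>=2
    E->D: in-degree(D)=0, level(D)=2, enqueue
    E->F: in-degree(F)=1, level(F)>=2
  process D: level=2
    D->B: in-degree(B)=0, level(B)=3, enqueue
    D->C: in-degree(C)=2, level(C)>=3
  process B: level=3
    B->C: in-degree(C)=1, level(C)>=4
    B->F: in-degree(F)=0, level(F)=4, enqueue
  process F: level=4
    F->C: in-degree(C)=0, level(C)=5, enqueue
  process C: level=5
All levels: A:0, B:3, C:5, D:2, E:1, F:4
level(E) = 1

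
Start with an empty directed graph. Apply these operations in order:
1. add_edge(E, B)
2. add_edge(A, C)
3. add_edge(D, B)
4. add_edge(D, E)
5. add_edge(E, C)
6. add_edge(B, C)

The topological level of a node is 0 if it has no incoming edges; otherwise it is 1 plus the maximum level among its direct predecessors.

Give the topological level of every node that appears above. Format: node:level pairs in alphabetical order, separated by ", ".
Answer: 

Op 1: add_edge(E, B). Edges now: 1
Op 2: add_edge(A, C). Edges now: 2
Op 3: add_edge(D, B). Edges now: 3
Op 4: add_edge(D, E). Edges now: 4
Op 5: add_edge(E, C). Edges now: 5
Op 6: add_edge(B, C). Edges now: 6
Compute levels (Kahn BFS):
  sources (in-degree 0): A, D
  process A: level=0
    A->C: in-degree(C)=2, level(C)>=1
  process D: level=0
    D->B: in-degree(B)=1, level(B)>=1
    D->E: in-degree(E)=0, level(E)=1, enqueue
  process E: level=1
    E->B: in-degree(B)=0, level(B)=2, enqueue
    E->C: in-degree(C)=1, level(C)>=2
  process B: level=2
    B->C: in-degree(C)=0, level(C)=3, enqueue
  process C: level=3
All levels: A:0, B:2, C:3, D:0, E:1

Answer: A:0, B:2, C:3, D:0, E:1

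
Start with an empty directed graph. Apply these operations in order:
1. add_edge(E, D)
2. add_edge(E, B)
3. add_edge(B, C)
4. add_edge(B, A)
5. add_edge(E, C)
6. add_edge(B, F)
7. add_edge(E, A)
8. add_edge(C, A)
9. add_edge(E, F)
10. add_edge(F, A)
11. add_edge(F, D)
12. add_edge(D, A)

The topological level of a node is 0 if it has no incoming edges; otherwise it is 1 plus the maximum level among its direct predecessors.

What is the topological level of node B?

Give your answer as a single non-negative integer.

Answer: 1

Derivation:
Op 1: add_edge(E, D). Edges now: 1
Op 2: add_edge(E, B). Edges now: 2
Op 3: add_edge(B, C). Edges now: 3
Op 4: add_edge(B, A). Edges now: 4
Op 5: add_edge(E, C). Edges now: 5
Op 6: add_edge(B, F). Edges now: 6
Op 7: add_edge(E, A). Edges now: 7
Op 8: add_edge(C, A). Edges now: 8
Op 9: add_edge(E, F). Edges now: 9
Op 10: add_edge(F, A). Edges now: 10
Op 11: add_edge(F, D). Edges now: 11
Op 12: add_edge(D, A). Edges now: 12
Compute levels (Kahn BFS):
  sources (in-degree 0): E
  process E: level=0
    E->A: in-degree(A)=4, level(A)>=1
    E->B: in-degree(B)=0, level(B)=1, enqueue
    E->C: in-degree(C)=1, level(C)>=1
    E->D: in-degree(D)=1, level(D)>=1
    E->F: in-degree(F)=1, level(F)>=1
  process B: level=1
    B->A: in-degree(A)=3, level(A)>=2
    B->C: in-degree(C)=0, level(C)=2, enqueue
    B->F: in-degree(F)=0, level(F)=2, enqueue
  process C: level=2
    C->A: in-degree(A)=2, level(A)>=3
  process F: level=2
    F->A: in-degree(A)=1, level(A)>=3
    F->D: in-degree(D)=0, level(D)=3, enqueue
  process D: level=3
    D->A: in-degree(A)=0, level(A)=4, enqueue
  process A: level=4
All levels: A:4, B:1, C:2, D:3, E:0, F:2
level(B) = 1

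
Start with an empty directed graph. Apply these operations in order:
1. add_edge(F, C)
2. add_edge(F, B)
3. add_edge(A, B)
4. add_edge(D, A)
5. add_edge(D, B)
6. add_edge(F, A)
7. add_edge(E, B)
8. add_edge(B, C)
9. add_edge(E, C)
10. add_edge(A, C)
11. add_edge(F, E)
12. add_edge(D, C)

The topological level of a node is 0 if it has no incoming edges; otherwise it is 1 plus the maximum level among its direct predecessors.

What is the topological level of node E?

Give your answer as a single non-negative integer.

Answer: 1

Derivation:
Op 1: add_edge(F, C). Edges now: 1
Op 2: add_edge(F, B). Edges now: 2
Op 3: add_edge(A, B). Edges now: 3
Op 4: add_edge(D, A). Edges now: 4
Op 5: add_edge(D, B). Edges now: 5
Op 6: add_edge(F, A). Edges now: 6
Op 7: add_edge(E, B). Edges now: 7
Op 8: add_edge(B, C). Edges now: 8
Op 9: add_edge(E, C). Edges now: 9
Op 10: add_edge(A, C). Edges now: 10
Op 11: add_edge(F, E). Edges now: 11
Op 12: add_edge(D, C). Edges now: 12
Compute levels (Kahn BFS):
  sources (in-degree 0): D, F
  process D: level=0
    D->A: in-degree(A)=1, level(A)>=1
    D->B: in-degree(B)=3, level(B)>=1
    D->C: in-degree(C)=4, level(C)>=1
  process F: level=0
    F->A: in-degree(A)=0, level(A)=1, enqueue
    F->B: in-degree(B)=2, level(B)>=1
    F->C: in-degree(C)=3, level(C)>=1
    F->E: in-degree(E)=0, level(E)=1, enqueue
  process A: level=1
    A->B: in-degree(B)=1, level(B)>=2
    A->C: in-degree(C)=2, level(C)>=2
  process E: level=1
    E->B: in-degree(B)=0, level(B)=2, enqueue
    E->C: in-degree(C)=1, level(C)>=2
  process B: level=2
    B->C: in-degree(C)=0, level(C)=3, enqueue
  process C: level=3
All levels: A:1, B:2, C:3, D:0, E:1, F:0
level(E) = 1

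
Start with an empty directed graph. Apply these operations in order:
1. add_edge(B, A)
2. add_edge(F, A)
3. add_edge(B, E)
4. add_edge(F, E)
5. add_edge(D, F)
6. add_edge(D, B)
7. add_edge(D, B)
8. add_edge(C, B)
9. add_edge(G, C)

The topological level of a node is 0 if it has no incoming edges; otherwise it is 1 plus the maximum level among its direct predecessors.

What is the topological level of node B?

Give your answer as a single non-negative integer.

Op 1: add_edge(B, A). Edges now: 1
Op 2: add_edge(F, A). Edges now: 2
Op 3: add_edge(B, E). Edges now: 3
Op 4: add_edge(F, E). Edges now: 4
Op 5: add_edge(D, F). Edges now: 5
Op 6: add_edge(D, B). Edges now: 6
Op 7: add_edge(D, B) (duplicate, no change). Edges now: 6
Op 8: add_edge(C, B). Edges now: 7
Op 9: add_edge(G, C). Edges now: 8
Compute levels (Kahn BFS):
  sources (in-degree 0): D, G
  process D: level=0
    D->B: in-degree(B)=1, level(B)>=1
    D->F: in-degree(F)=0, level(F)=1, enqueue
  process G: level=0
    G->C: in-degree(C)=0, level(C)=1, enqueue
  process F: level=1
    F->A: in-degree(A)=1, level(A)>=2
    F->E: in-degree(E)=1, level(E)>=2
  process C: level=1
    C->B: in-degree(B)=0, level(B)=2, enqueue
  process B: level=2
    B->A: in-degree(A)=0, level(A)=3, enqueue
    B->E: in-degree(E)=0, level(E)=3, enqueue
  process A: level=3
  process E: level=3
All levels: A:3, B:2, C:1, D:0, E:3, F:1, G:0
level(B) = 2

Answer: 2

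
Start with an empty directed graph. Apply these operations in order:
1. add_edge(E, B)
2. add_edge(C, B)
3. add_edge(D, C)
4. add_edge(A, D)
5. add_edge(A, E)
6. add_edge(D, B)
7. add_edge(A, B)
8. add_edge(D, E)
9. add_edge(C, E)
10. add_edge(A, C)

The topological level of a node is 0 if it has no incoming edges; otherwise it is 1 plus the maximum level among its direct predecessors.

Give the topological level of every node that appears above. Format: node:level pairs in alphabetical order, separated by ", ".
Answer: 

Answer: A:0, B:4, C:2, D:1, E:3

Derivation:
Op 1: add_edge(E, B). Edges now: 1
Op 2: add_edge(C, B). Edges now: 2
Op 3: add_edge(D, C). Edges now: 3
Op 4: add_edge(A, D). Edges now: 4
Op 5: add_edge(A, E). Edges now: 5
Op 6: add_edge(D, B). Edges now: 6
Op 7: add_edge(A, B). Edges now: 7
Op 8: add_edge(D, E). Edges now: 8
Op 9: add_edge(C, E). Edges now: 9
Op 10: add_edge(A, C). Edges now: 10
Compute levels (Kahn BFS):
  sources (in-degree 0): A
  process A: level=0
    A->B: in-degree(B)=3, level(B)>=1
    A->C: in-degree(C)=1, level(C)>=1
    A->D: in-degree(D)=0, level(D)=1, enqueue
    A->E: in-degree(E)=2, level(E)>=1
  process D: level=1
    D->B: in-degree(B)=2, level(B)>=2
    D->C: in-degree(C)=0, level(C)=2, enqueue
    D->E: in-degree(E)=1, level(E)>=2
  process C: level=2
    C->B: in-degree(B)=1, level(B)>=3
    C->E: in-degree(E)=0, level(E)=3, enqueue
  process E: level=3
    E->B: in-degree(B)=0, level(B)=4, enqueue
  process B: level=4
All levels: A:0, B:4, C:2, D:1, E:3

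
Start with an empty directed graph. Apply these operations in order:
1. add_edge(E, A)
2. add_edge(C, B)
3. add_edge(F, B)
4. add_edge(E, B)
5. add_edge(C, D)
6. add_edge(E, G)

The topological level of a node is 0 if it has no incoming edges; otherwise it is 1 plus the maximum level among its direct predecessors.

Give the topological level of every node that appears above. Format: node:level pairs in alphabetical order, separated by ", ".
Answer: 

Op 1: add_edge(E, A). Edges now: 1
Op 2: add_edge(C, B). Edges now: 2
Op 3: add_edge(F, B). Edges now: 3
Op 4: add_edge(E, B). Edges now: 4
Op 5: add_edge(C, D). Edges now: 5
Op 6: add_edge(E, G). Edges now: 6
Compute levels (Kahn BFS):
  sources (in-degree 0): C, E, F
  process C: level=0
    C->B: in-degree(B)=2, level(B)>=1
    C->D: in-degree(D)=0, level(D)=1, enqueue
  process E: level=0
    E->A: in-degree(A)=0, level(A)=1, enqueue
    E->B: in-degree(B)=1, level(B)>=1
    E->G: in-degree(G)=0, level(G)=1, enqueue
  process F: level=0
    F->B: in-degree(B)=0, level(B)=1, enqueue
  process D: level=1
  process A: level=1
  process G: level=1
  process B: level=1
All levels: A:1, B:1, C:0, D:1, E:0, F:0, G:1

Answer: A:1, B:1, C:0, D:1, E:0, F:0, G:1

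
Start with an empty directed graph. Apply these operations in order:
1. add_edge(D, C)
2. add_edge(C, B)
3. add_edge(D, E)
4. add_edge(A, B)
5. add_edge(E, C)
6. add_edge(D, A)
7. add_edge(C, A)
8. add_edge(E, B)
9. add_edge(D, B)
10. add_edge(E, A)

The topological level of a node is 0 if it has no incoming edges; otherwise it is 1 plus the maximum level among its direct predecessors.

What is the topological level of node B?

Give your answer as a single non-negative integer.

Op 1: add_edge(D, C). Edges now: 1
Op 2: add_edge(C, B). Edges now: 2
Op 3: add_edge(D, E). Edges now: 3
Op 4: add_edge(A, B). Edges now: 4
Op 5: add_edge(E, C). Edges now: 5
Op 6: add_edge(D, A). Edges now: 6
Op 7: add_edge(C, A). Edges now: 7
Op 8: add_edge(E, B). Edges now: 8
Op 9: add_edge(D, B). Edges now: 9
Op 10: add_edge(E, A). Edges now: 10
Compute levels (Kahn BFS):
  sources (in-degree 0): D
  process D: level=0
    D->A: in-degree(A)=2, level(A)>=1
    D->B: in-degree(B)=3, level(B)>=1
    D->C: in-degree(C)=1, level(C)>=1
    D->E: in-degree(E)=0, level(E)=1, enqueue
  process E: level=1
    E->A: in-degree(A)=1, level(A)>=2
    E->B: in-degree(B)=2, level(B)>=2
    E->C: in-degree(C)=0, level(C)=2, enqueue
  process C: level=2
    C->A: in-degree(A)=0, level(A)=3, enqueue
    C->B: in-degree(B)=1, level(B)>=3
  process A: level=3
    A->B: in-degree(B)=0, level(B)=4, enqueue
  process B: level=4
All levels: A:3, B:4, C:2, D:0, E:1
level(B) = 4

Answer: 4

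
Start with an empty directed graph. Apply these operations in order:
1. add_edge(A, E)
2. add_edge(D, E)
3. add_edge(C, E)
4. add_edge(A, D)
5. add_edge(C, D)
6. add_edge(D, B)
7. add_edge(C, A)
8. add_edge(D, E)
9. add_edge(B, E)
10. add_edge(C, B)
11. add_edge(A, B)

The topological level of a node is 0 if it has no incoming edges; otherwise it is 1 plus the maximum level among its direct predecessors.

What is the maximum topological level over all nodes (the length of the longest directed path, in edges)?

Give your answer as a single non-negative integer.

Answer: 4

Derivation:
Op 1: add_edge(A, E). Edges now: 1
Op 2: add_edge(D, E). Edges now: 2
Op 3: add_edge(C, E). Edges now: 3
Op 4: add_edge(A, D). Edges now: 4
Op 5: add_edge(C, D). Edges now: 5
Op 6: add_edge(D, B). Edges now: 6
Op 7: add_edge(C, A). Edges now: 7
Op 8: add_edge(D, E) (duplicate, no change). Edges now: 7
Op 9: add_edge(B, E). Edges now: 8
Op 10: add_edge(C, B). Edges now: 9
Op 11: add_edge(A, B). Edges now: 10
Compute levels (Kahn BFS):
  sources (in-degree 0): C
  process C: level=0
    C->A: in-degree(A)=0, level(A)=1, enqueue
    C->B: in-degree(B)=2, level(B)>=1
    C->D: in-degree(D)=1, level(D)>=1
    C->E: in-degree(E)=3, level(E)>=1
  process A: level=1
    A->B: in-degree(B)=1, level(B)>=2
    A->D: in-degree(D)=0, level(D)=2, enqueue
    A->E: in-degree(E)=2, level(E)>=2
  process D: level=2
    D->B: in-degree(B)=0, level(B)=3, enqueue
    D->E: in-degree(E)=1, level(E)>=3
  process B: level=3
    B->E: in-degree(E)=0, level(E)=4, enqueue
  process E: level=4
All levels: A:1, B:3, C:0, D:2, E:4
max level = 4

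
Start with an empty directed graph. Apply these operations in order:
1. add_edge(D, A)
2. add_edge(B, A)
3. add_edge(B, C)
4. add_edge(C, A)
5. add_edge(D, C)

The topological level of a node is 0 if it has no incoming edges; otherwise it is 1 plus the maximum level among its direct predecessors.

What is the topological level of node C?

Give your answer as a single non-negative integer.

Answer: 1

Derivation:
Op 1: add_edge(D, A). Edges now: 1
Op 2: add_edge(B, A). Edges now: 2
Op 3: add_edge(B, C). Edges now: 3
Op 4: add_edge(C, A). Edges now: 4
Op 5: add_edge(D, C). Edges now: 5
Compute levels (Kahn BFS):
  sources (in-degree 0): B, D
  process B: level=0
    B->A: in-degree(A)=2, level(A)>=1
    B->C: in-degree(C)=1, level(C)>=1
  process D: level=0
    D->A: in-degree(A)=1, level(A)>=1
    D->C: in-degree(C)=0, level(C)=1, enqueue
  process C: level=1
    C->A: in-degree(A)=0, level(A)=2, enqueue
  process A: level=2
All levels: A:2, B:0, C:1, D:0
level(C) = 1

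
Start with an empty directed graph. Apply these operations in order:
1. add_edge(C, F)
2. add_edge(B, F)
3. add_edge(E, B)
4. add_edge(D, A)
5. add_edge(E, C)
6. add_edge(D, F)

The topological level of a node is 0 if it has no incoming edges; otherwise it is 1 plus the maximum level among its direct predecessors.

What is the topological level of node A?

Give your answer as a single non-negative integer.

Answer: 1

Derivation:
Op 1: add_edge(C, F). Edges now: 1
Op 2: add_edge(B, F). Edges now: 2
Op 3: add_edge(E, B). Edges now: 3
Op 4: add_edge(D, A). Edges now: 4
Op 5: add_edge(E, C). Edges now: 5
Op 6: add_edge(D, F). Edges now: 6
Compute levels (Kahn BFS):
  sources (in-degree 0): D, E
  process D: level=0
    D->A: in-degree(A)=0, level(A)=1, enqueue
    D->F: in-degree(F)=2, level(F)>=1
  process E: level=0
    E->B: in-degree(B)=0, level(B)=1, enqueue
    E->C: in-degree(C)=0, level(C)=1, enqueue
  process A: level=1
  process B: level=1
    B->F: in-degree(F)=1, level(F)>=2
  process C: level=1
    C->F: in-degree(F)=0, level(F)=2, enqueue
  process F: level=2
All levels: A:1, B:1, C:1, D:0, E:0, F:2
level(A) = 1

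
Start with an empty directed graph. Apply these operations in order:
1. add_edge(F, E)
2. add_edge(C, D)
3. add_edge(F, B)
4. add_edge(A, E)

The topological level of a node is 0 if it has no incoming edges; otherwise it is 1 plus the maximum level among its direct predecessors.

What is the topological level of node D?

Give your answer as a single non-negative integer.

Op 1: add_edge(F, E). Edges now: 1
Op 2: add_edge(C, D). Edges now: 2
Op 3: add_edge(F, B). Edges now: 3
Op 4: add_edge(A, E). Edges now: 4
Compute levels (Kahn BFS):
  sources (in-degree 0): A, C, F
  process A: level=0
    A->E: in-degree(E)=1, level(E)>=1
  process C: level=0
    C->D: in-degree(D)=0, level(D)=1, enqueue
  process F: level=0
    F->B: in-degree(B)=0, level(B)=1, enqueue
    F->E: in-degree(E)=0, level(E)=1, enqueue
  process D: level=1
  process B: level=1
  process E: level=1
All levels: A:0, B:1, C:0, D:1, E:1, F:0
level(D) = 1

Answer: 1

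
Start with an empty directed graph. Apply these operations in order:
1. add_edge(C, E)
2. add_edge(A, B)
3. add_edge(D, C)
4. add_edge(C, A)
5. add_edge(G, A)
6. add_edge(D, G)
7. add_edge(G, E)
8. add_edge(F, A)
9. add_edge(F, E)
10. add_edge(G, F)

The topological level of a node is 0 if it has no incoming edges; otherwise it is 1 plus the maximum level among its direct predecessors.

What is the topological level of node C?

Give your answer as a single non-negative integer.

Op 1: add_edge(C, E). Edges now: 1
Op 2: add_edge(A, B). Edges now: 2
Op 3: add_edge(D, C). Edges now: 3
Op 4: add_edge(C, A). Edges now: 4
Op 5: add_edge(G, A). Edges now: 5
Op 6: add_edge(D, G). Edges now: 6
Op 7: add_edge(G, E). Edges now: 7
Op 8: add_edge(F, A). Edges now: 8
Op 9: add_edge(F, E). Edges now: 9
Op 10: add_edge(G, F). Edges now: 10
Compute levels (Kahn BFS):
  sources (in-degree 0): D
  process D: level=0
    D->C: in-degree(C)=0, level(C)=1, enqueue
    D->G: in-degree(G)=0, level(G)=1, enqueue
  process C: level=1
    C->A: in-degree(A)=2, level(A)>=2
    C->E: in-degree(E)=2, level(E)>=2
  process G: level=1
    G->A: in-degree(A)=1, level(A)>=2
    G->E: in-degree(E)=1, level(E)>=2
    G->F: in-degree(F)=0, level(F)=2, enqueue
  process F: level=2
    F->A: in-degree(A)=0, level(A)=3, enqueue
    F->E: in-degree(E)=0, level(E)=3, enqueue
  process A: level=3
    A->B: in-degree(B)=0, level(B)=4, enqueue
  process E: level=3
  process B: level=4
All levels: A:3, B:4, C:1, D:0, E:3, F:2, G:1
level(C) = 1

Answer: 1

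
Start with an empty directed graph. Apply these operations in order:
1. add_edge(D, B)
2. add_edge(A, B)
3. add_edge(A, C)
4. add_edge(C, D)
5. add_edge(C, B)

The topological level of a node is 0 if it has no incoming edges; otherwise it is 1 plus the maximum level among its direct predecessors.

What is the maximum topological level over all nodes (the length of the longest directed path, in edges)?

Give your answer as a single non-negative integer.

Op 1: add_edge(D, B). Edges now: 1
Op 2: add_edge(A, B). Edges now: 2
Op 3: add_edge(A, C). Edges now: 3
Op 4: add_edge(C, D). Edges now: 4
Op 5: add_edge(C, B). Edges now: 5
Compute levels (Kahn BFS):
  sources (in-degree 0): A
  process A: level=0
    A->B: in-degree(B)=2, level(B)>=1
    A->C: in-degree(C)=0, level(C)=1, enqueue
  process C: level=1
    C->B: in-degree(B)=1, level(B)>=2
    C->D: in-degree(D)=0, level(D)=2, enqueue
  process D: level=2
    D->B: in-degree(B)=0, level(B)=3, enqueue
  process B: level=3
All levels: A:0, B:3, C:1, D:2
max level = 3

Answer: 3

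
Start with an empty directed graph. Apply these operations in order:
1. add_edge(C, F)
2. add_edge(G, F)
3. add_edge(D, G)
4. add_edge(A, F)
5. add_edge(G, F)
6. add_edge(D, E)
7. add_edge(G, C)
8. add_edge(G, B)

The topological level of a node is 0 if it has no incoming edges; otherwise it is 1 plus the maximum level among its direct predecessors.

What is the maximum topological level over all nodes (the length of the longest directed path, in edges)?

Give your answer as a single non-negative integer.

Op 1: add_edge(C, F). Edges now: 1
Op 2: add_edge(G, F). Edges now: 2
Op 3: add_edge(D, G). Edges now: 3
Op 4: add_edge(A, F). Edges now: 4
Op 5: add_edge(G, F) (duplicate, no change). Edges now: 4
Op 6: add_edge(D, E). Edges now: 5
Op 7: add_edge(G, C). Edges now: 6
Op 8: add_edge(G, B). Edges now: 7
Compute levels (Kahn BFS):
  sources (in-degree 0): A, D
  process A: level=0
    A->F: in-degree(F)=2, level(F)>=1
  process D: level=0
    D->E: in-degree(E)=0, level(E)=1, enqueue
    D->G: in-degree(G)=0, level(G)=1, enqueue
  process E: level=1
  process G: level=1
    G->B: in-degree(B)=0, level(B)=2, enqueue
    G->C: in-degree(C)=0, level(C)=2, enqueue
    G->F: in-degree(F)=1, level(F)>=2
  process B: level=2
  process C: level=2
    C->F: in-degree(F)=0, level(F)=3, enqueue
  process F: level=3
All levels: A:0, B:2, C:2, D:0, E:1, F:3, G:1
max level = 3

Answer: 3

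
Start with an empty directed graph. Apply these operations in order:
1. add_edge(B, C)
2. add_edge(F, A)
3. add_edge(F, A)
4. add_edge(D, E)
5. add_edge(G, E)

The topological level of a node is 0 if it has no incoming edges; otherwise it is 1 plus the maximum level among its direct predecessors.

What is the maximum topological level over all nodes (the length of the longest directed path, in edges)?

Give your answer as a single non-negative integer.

Op 1: add_edge(B, C). Edges now: 1
Op 2: add_edge(F, A). Edges now: 2
Op 3: add_edge(F, A) (duplicate, no change). Edges now: 2
Op 4: add_edge(D, E). Edges now: 3
Op 5: add_edge(G, E). Edges now: 4
Compute levels (Kahn BFS):
  sources (in-degree 0): B, D, F, G
  process B: level=0
    B->C: in-degree(C)=0, level(C)=1, enqueue
  process D: level=0
    D->E: in-degree(E)=1, level(E)>=1
  process F: level=0
    F->A: in-degree(A)=0, level(A)=1, enqueue
  process G: level=0
    G->E: in-degree(E)=0, level(E)=1, enqueue
  process C: level=1
  process A: level=1
  process E: level=1
All levels: A:1, B:0, C:1, D:0, E:1, F:0, G:0
max level = 1

Answer: 1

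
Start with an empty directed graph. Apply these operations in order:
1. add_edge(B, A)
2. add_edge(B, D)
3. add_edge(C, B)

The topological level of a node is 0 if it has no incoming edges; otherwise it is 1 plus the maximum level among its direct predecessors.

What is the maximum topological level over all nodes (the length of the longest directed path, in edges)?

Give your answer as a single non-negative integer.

Answer: 2

Derivation:
Op 1: add_edge(B, A). Edges now: 1
Op 2: add_edge(B, D). Edges now: 2
Op 3: add_edge(C, B). Edges now: 3
Compute levels (Kahn BFS):
  sources (in-degree 0): C
  process C: level=0
    C->B: in-degree(B)=0, level(B)=1, enqueue
  process B: level=1
    B->A: in-degree(A)=0, level(A)=2, enqueue
    B->D: in-degree(D)=0, level(D)=2, enqueue
  process A: level=2
  process D: level=2
All levels: A:2, B:1, C:0, D:2
max level = 2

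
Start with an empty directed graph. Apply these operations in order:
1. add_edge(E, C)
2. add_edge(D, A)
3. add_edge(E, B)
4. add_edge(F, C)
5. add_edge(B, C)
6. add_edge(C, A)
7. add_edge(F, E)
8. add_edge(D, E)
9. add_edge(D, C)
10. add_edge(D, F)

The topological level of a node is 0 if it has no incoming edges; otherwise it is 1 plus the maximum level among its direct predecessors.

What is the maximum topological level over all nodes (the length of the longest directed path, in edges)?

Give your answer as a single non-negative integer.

Op 1: add_edge(E, C). Edges now: 1
Op 2: add_edge(D, A). Edges now: 2
Op 3: add_edge(E, B). Edges now: 3
Op 4: add_edge(F, C). Edges now: 4
Op 5: add_edge(B, C). Edges now: 5
Op 6: add_edge(C, A). Edges now: 6
Op 7: add_edge(F, E). Edges now: 7
Op 8: add_edge(D, E). Edges now: 8
Op 9: add_edge(D, C). Edges now: 9
Op 10: add_edge(D, F). Edges now: 10
Compute levels (Kahn BFS):
  sources (in-degree 0): D
  process D: level=0
    D->A: in-degree(A)=1, level(A)>=1
    D->C: in-degree(C)=3, level(C)>=1
    D->E: in-degree(E)=1, level(E)>=1
    D->F: in-degree(F)=0, level(F)=1, enqueue
  process F: level=1
    F->C: in-degree(C)=2, level(C)>=2
    F->E: in-degree(E)=0, level(E)=2, enqueue
  process E: level=2
    E->B: in-degree(B)=0, level(B)=3, enqueue
    E->C: in-degree(C)=1, level(C)>=3
  process B: level=3
    B->C: in-degree(C)=0, level(C)=4, enqueue
  process C: level=4
    C->A: in-degree(A)=0, level(A)=5, enqueue
  process A: level=5
All levels: A:5, B:3, C:4, D:0, E:2, F:1
max level = 5

Answer: 5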